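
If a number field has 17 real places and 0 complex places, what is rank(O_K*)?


By Dirichlet's unit theorem:
rank = r1 + r2 - 1
= 17 + 0 - 1
= 16

16


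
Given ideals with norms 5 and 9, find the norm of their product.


N(IJ) = N(I) * N(J)
= 5 * 9
= 45

45


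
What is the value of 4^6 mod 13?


p = 13 is prime and the exponent is (p-1)/2 = 6, so by Euler's criterion 4^6 = (4/13) = +1 or -1 mod 13.
Compute by square-and-multiply:
  6 = 4 + 2 (binary 110)
  Repeated squaring mod 13: 4^1 = 4, 4^2 = 3, 4^4 = 9
  4^6 = 4^4 * 4^2 = 9 * 3 mod 13
    9 * 3 = 27 = 1 mod 13
  4^6 = 1 mod 13
Result 1: 4 is a quadratic residue mod 13.
4^6 mod 13 = 1

1


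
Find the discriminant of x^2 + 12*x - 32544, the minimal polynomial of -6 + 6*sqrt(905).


The element -6 + 6*sqrt(905) has minimal polynomial:
x^2 + 12*x - 32544
Discriminant = (12)^2 - 4*(-32544)
= 144 + 130176
= 130320

130320


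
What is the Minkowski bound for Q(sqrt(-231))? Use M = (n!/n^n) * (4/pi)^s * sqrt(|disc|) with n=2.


d = -231, d mod 4 = 1, so disc(K) = d = -231; |disc(K)| = 231
Imaginary quadratic field, so n = 2, s = r2 = 1, r1 = 0
M = (n!/n^n) * (4/pi)^s * sqrt(|disc(K)|) = (2!/2^2) * (4/pi)^1 * sqrt(231)
= 0.5 * 1.273240 * 15.198684
= 9.6758

9.6758


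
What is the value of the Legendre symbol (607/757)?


p = 757 is prime, so compute (607/757) with the reciprocity algorithm (Jacobi-symbol steps: pull out 2s via (2/n), flip via reciprocity, reduce):
  reciprocity: (607/757) -> +(757/607)
  reduce: (150/607)
  pull out 2: (2/607) = +1  (since 607 mod 8 = 7)
  reciprocity: (75/607) -> -(607/75)
  reduce: (7/75)
  reciprocity: (7/75) -> -(75/7)
  reduce: (5/7)
  reciprocity: (5/7) -> +(7/5)
  reduce: (2/5)
  pull out 2: (2/5) = -1  (since 5 mod 8 = 5)
  (1/5) = 1
Product of signs = -1
(607/757) = -1

-1


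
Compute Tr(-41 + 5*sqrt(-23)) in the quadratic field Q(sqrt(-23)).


Tr(a + b*sqrt(d)) = (a + b*sqrt(d)) + (a - b*sqrt(d)) = 2a
= 2 * (-41)
= -82

-82


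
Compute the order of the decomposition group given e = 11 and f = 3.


|D_P| = e * f
= 11 * 3
= 33

33


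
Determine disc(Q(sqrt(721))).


For K = Q(sqrt(d)) with d squarefree: disc(K) = d if d = 1 mod 4, and disc(K) = 4d if d = 2 or 3 mod 4.
Here d = 721, and d mod 4 = 1.
d = 1 mod 4 (O_K = Z[(1+sqrt(d))/2]), so disc(K) = d = 721

721


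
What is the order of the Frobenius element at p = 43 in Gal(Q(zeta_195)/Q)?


The Frobenius at p in Gal(Q(zeta_n)/Q) = (Z/nZ)* is the class of p, so its order is ord_195(43), the smallest k >= 1 with 43^k = 1 mod 195.
n = 195 = 3 * 5 * 13, phi(195) = 96; the order divides phi(n).
Divisors of 96: 1, 2, 3, 4, 6, 8, 12, 16, 24, 32, 48, 96
Repeated squaring mod 195: 43^1 = 43, 43^2 = 94, 43^4 = 61, 43^8 = 16, 43^16 = 61, 43^32 = 16, 43^64 = 61
Test divisors in increasing order:
  k=1: 43^1 = 43 mod 195
  k=2: 43^2 = 94 mod 195
  k=3: 43^3 = 94 * 43 = 142 mod 195
  k=4: 43^4 = 61 mod 195
  k=6: 43^6 = 61 * 94 = 79 mod 195
  k=8: 43^8 = 16 mod 195
  k=12: 43^12 = 16 * 61 = 1 mod 195  <- first divisor giving 1
Order = 12

12


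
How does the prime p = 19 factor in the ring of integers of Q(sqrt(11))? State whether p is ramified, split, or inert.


K = Q(sqrt(11)). Since d mod 4 = 3, disc(K) = 44.
Check p | disc: 44 mod 19 = 6.
p does not divide disc. Compute Legendre symbol (d/p):
11^((19-1)/2) mod 19 = 1
(d/p) = 1, so p splits: (p) = P*P' with e=1, f=1, g=2.
Therefore p is split.

split


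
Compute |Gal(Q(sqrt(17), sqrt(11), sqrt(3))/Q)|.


The 3 square roots of distinct primes are multiplicatively independent over Q,
so [K:Q] = 2^3 and Gal(K/Q) is isomorphic to (Z/2Z)^3.
|Gal| = 2^3 = 8

8


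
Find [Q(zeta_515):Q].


The degree equals Euler's totient phi(515).
515 = 5 * 103
phi(515) = 408

408


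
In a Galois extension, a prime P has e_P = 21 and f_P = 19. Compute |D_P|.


|D_P| = e * f
= 21 * 19
= 399

399


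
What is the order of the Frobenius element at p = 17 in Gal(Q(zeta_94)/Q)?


The Frobenius at p in Gal(Q(zeta_n)/Q) = (Z/nZ)* is the class of p, so its order is ord_94(17), the smallest k >= 1 with 17^k = 1 mod 94.
n = 94 = 2 * 47, phi(94) = 46; the order divides phi(n).
Divisors of 46: 1, 2, 23, 46
Repeated squaring mod 94: 17^1 = 17, 17^2 = 7, 17^4 = 49, 17^8 = 51, 17^16 = 63, 17^32 = 21
Test divisors in increasing order:
  k=1: 17^1 = 17 mod 94
  k=2: 17^2 = 7 mod 94
  k=23: 17^23 = 63 * 49 * 7 * 17 = 1 mod 94  <- first divisor giving 1
Order = 23

23


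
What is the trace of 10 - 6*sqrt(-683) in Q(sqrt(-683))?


Tr(a + b*sqrt(d)) = (a + b*sqrt(d)) + (a - b*sqrt(d)) = 2a
= 2 * (10)
= 20

20


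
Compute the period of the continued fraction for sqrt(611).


Run the CF algorithm for sqrt(611).
a_0 = floor(sqrt(611)) = 24; set m_0=0, q_0=1.
Recurrence: m' = q*a - m,  q' = (d - m'^2)/q,  a' = floor((a_0 + m')/q').
  step 1: m=24, q=35, a=1
  step 2: m=11, q=14, a=2
  step 3: m=17, q=23, a=1
  step 4: m=6, q=25, a=1
  step 5: m=19, q=10, a=4
  step 6: m=21, q=17, a=2
  step 7: m=13, q=26, a=1
  step 8: m=13, q=17, a=2
  step 9: m=21, q=10, a=4
  step 10: m=19, q=25, a=1
  step 11: m=6, q=23, a=1
  step 12: m=17, q=14, a=2
  step 13: m=11, q=35, a=1
  step 14: m=24, q=1, a=48
a_14 = 2*a_0 = 48, so the period closes here.
sqrt(611) = [24; 1, 2, 1, 1, 4, 2, 1, 2, 4, 1, 1, 2, 1, 48]
Period length = 14

14


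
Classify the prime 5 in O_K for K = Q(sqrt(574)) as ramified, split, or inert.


K = Q(sqrt(574)). Since d mod 4 = 2, disc(K) = 2296.
Check p | disc: 2296 mod 5 = 1.
p does not divide disc. Compute Legendre symbol (d/p):
4^((5-1)/2) mod 5 = 1
(d/p) = 1, so p splits: (p) = P*P' with e=1, f=1, g=2.
Therefore p is split.

split


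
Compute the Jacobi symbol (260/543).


Compute (260/543) via quadratic reciprocity:
  pull out 2: (2/543) = +1  (since 543 mod 8 = 7)
  pull out 2: (2/543) = +1  (since 543 mod 8 = 7)
  reciprocity: (65/543) -> +(543/65)
  reduce: (23/65)
  reciprocity: (23/65) -> +(65/23)
  reduce: (19/23)
  reciprocity: (19/23) -> -(23/19)
  reduce: (4/19)
  pull out 2: (2/19) = -1  (since 19 mod 8 = 3)
  pull out 2: (2/19) = -1  (since 19 mod 8 = 3)
  (1/19) = 1
Product of signs = -1

-1


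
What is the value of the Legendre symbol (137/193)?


p = 193 is prime, so compute (137/193) with the reciprocity algorithm (Jacobi-symbol steps: pull out 2s via (2/n), flip via reciprocity, reduce):
  reciprocity: (137/193) -> +(193/137)
  reduce: (56/137)
  pull out 2: (2/137) = +1  (since 137 mod 8 = 1)
  pull out 2: (2/137) = +1  (since 137 mod 8 = 1)
  pull out 2: (2/137) = +1  (since 137 mod 8 = 1)
  reciprocity: (7/137) -> +(137/7)
  reduce: (4/7)
  pull out 2: (2/7) = +1  (since 7 mod 8 = 7)
  pull out 2: (2/7) = +1  (since 7 mod 8 = 7)
  (1/7) = 1
Product of signs = 1
(137/193) = 1

1


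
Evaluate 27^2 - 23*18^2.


x^2 - d*y^2
= 27^2 - 23*18^2
= 729 - 7452
= -6723

-6723


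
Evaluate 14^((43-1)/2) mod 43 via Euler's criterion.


p = 43 is prime and the exponent is (p-1)/2 = 21, so by Euler's criterion 14^21 = (14/43) = +1 or -1 mod 43.
Compute by square-and-multiply:
  21 = 16 + 4 + 1 (binary 10101)
  Repeated squaring mod 43: 14^1 = 14, 14^2 = 24, 14^4 = 17, 14^8 = 31, 14^16 = 15
  14^21 = 14^16 * 14^4 * 14^1 = 15 * 17 * 14 mod 43
    15 * 17 = 255 = 40 mod 43
    40 * 14 = 560 = 1 mod 43
  14^21 = 1 mod 43
Result 1: 14 is a quadratic residue mod 43.
14^21 mod 43 = 1

1


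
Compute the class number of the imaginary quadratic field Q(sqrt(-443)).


K = Q(sqrt(-443)). d mod 4 = 1, so D = disc(K) = d = -443
h(K) equals the number of primitive reduced positive-definite forms (a, b, c) = a*x^2 + b*x*y + c*y^2 with b^2 - 4ac = D,
where reduced means |b| <= a <= c, with b >= 0 whenever |b| = a or a = c, and primitive means gcd(a, b, c) = 1.
Reduced forces 3a^2 <= |D| = 443, so 1 <= a <= 12; b must have the parity of D, and c = (b^2 - D)/(4a) must be an integer >= a.
Enumerate a = 1..12, b in [-a, a]:
  a=1: (1, 1, 111)  [1]
  a=2: none
  a=3: (3, -1, 37), (3, 1, 37)  [2]
  a=4..8: none
  a=9: (9, -5, 13), (9, 5, 13)  [2]
  a=10..12: none
Total reduced forms: 1 + 2 + 2 = 5
h = 5

5


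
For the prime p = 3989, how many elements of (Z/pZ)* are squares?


For prime p, the number of non-zero quadratic residues is (p-1)/2.
= (3989-1)/2
= 1994

1994


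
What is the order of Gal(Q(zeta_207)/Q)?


|Gal(Q(zeta_207)/Q)| = phi(207)
= 132

132


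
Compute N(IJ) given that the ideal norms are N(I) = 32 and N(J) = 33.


N(IJ) = N(I) * N(J)
= 32 * 33
= 1056

1056


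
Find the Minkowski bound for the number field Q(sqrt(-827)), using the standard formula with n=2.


d = -827, d mod 4 = 1, so disc(K) = d = -827; |disc(K)| = 827
Imaginary quadratic field, so n = 2, s = r2 = 1, r1 = 0
M = (n!/n^n) * (4/pi)^s * sqrt(|disc(K)|) = (2!/2^2) * (4/pi)^1 * sqrt(827)
= 0.5 * 1.273240 * 28.757608
= 18.3077

18.3077


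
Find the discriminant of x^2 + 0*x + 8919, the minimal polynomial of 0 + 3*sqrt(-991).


The element 0 + 3*sqrt(-991) has minimal polynomial:
x^2 + 0*x + 8919
Discriminant = (0)^2 - 4*(8919)
= 0 - 35676
= -35676

-35676


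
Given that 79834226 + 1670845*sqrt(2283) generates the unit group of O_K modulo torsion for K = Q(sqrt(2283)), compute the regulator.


epsilon = 79834226 + 1670845*sqrt(2283)
= 1.5967e+08
R = ln(1.5967e+08)
= 18.8886

18.8886


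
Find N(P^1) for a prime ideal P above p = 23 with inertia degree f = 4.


N(P^a) = p^(a*f)
= 23^(1*4)
= 23^4
= 279841

279841


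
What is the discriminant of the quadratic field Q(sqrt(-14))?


For K = Q(sqrt(d)) with d squarefree: disc(K) = d if d = 1 mod 4, and disc(K) = 4d if d = 2 or 3 mod 4.
Here d = -14, and d mod 4 = 2.
d = 2 mod 4, not 1 (O_K = Z[sqrt(d)]), so disc(K) = 4d = 4 * (-14) = -56

-56


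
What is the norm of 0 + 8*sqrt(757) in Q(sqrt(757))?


N(a + b*sqrt(d)) = a^2 - d*b^2
= (0)^2 - (757)*(8)^2
= 0 - 48448
= -48448

-48448


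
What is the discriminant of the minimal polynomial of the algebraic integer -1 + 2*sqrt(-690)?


The element -1 + 2*sqrt(-690) has minimal polynomial:
x^2 + 2*x + 2761
Discriminant = (2)^2 - 4*(2761)
= 4 - 11044
= -11040

-11040


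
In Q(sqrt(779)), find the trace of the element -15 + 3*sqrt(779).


Tr(a + b*sqrt(d)) = (a + b*sqrt(d)) + (a - b*sqrt(d)) = 2a
= 2 * (-15)
= -30

-30


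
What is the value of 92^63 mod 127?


p = 127 is prime and the exponent is (p-1)/2 = 63, so by Euler's criterion 92^63 = (92/127) = +1 or -1 mod 127.
Compute by square-and-multiply:
  63 = 32 + 16 + 8 + 4 + 2 + 1 (binary 111111)
  Repeated squaring mod 127: 92^1 = 92, 92^2 = 82, 92^4 = 120, 92^8 = 49, 92^16 = 115, 92^32 = 17
  92^63 = 92^32 * 92^16 * 92^8 * 92^4 * 92^2 * 92^1 = 17 * 115 * 49 * 120 * 82 * 92 mod 127
    17 * 115 = 1955 = 50 mod 127
    50 * 49 = 2450 = 37 mod 127
    37 * 120 = 4440 = 122 mod 127
    122 * 82 = 10004 = 98 mod 127
    98 * 92 = 9016 = 126 mod 127
  92^63 = 126 mod 127
Result 126 = p - 1 = -1 mod 127: 92 is a quadratic non-residue mod 127. As a residue in [0, p-1] the value is 126.
92^63 mod 127 = 126

126


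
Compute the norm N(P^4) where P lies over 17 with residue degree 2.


N(P^a) = p^(a*f)
= 17^(4*2)
= 17^8
= 6975757441

6975757441


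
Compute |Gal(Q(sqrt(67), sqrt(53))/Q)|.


The 2 square roots of distinct primes are multiplicatively independent over Q,
so [K:Q] = 2^2 and Gal(K/Q) is isomorphic to (Z/2Z)^2.
|Gal| = 2^2 = 4

4


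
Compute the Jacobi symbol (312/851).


Compute (312/851) via quadratic reciprocity:
  pull out 2: (2/851) = -1  (since 851 mod 8 = 3)
  pull out 2: (2/851) = -1  (since 851 mod 8 = 3)
  pull out 2: (2/851) = -1  (since 851 mod 8 = 3)
  reciprocity: (39/851) -> -(851/39)
  reduce: (32/39)
  pull out 2: (2/39) = +1  (since 39 mod 8 = 7)
  pull out 2: (2/39) = +1  (since 39 mod 8 = 7)
  pull out 2: (2/39) = +1  (since 39 mod 8 = 7)
  pull out 2: (2/39) = +1  (since 39 mod 8 = 7)
  pull out 2: (2/39) = +1  (since 39 mod 8 = 7)
  (1/39) = 1
Product of signs = 1

1


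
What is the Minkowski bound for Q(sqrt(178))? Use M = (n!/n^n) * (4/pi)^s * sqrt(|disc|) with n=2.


d = 178, d mod 4 = 2, so disc(K) = 4d = 712; |disc(K)| = 712
Real quadratic field, so n = 2, s = r2 = 0, r1 = 2
M = (n!/n^n) * (4/pi)^s * sqrt(|disc(K)|) = (2!/2^2) * (4/pi)^0 * sqrt(712)
= 0.5 * 1.000000 * 26.683328
= 13.3417

13.3417


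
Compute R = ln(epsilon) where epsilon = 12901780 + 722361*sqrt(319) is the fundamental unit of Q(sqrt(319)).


epsilon = 12901780 + 722361*sqrt(319)
= 2.5804e+07
R = ln(2.5804e+07)
= 17.0660

17.0660


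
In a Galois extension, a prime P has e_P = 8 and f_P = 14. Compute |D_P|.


|D_P| = e * f
= 8 * 14
= 112

112


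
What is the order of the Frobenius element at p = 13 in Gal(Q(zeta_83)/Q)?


The Frobenius at p in Gal(Q(zeta_n)/Q) = (Z/nZ)* is the class of p, so its order is ord_83(13), the smallest k >= 1 with 13^k = 1 mod 83.
n = 83 = 83, phi(83) = 82; the order divides phi(n).
Divisors of 82: 1, 2, 41, 82
Repeated squaring mod 83: 13^1 = 13, 13^2 = 3, 13^4 = 9, 13^8 = 81, 13^16 = 4, 13^32 = 16, 13^64 = 7
Test divisors in increasing order:
  k=1: 13^1 = 13 mod 83
  k=2: 13^2 = 3 mod 83
  k=41: 13^41 = 16 * 81 * 13 = 82 mod 83
  k=82: 13^82 = 7 * 4 * 3 = 1 mod 83  <- first divisor giving 1
Order = 82

82


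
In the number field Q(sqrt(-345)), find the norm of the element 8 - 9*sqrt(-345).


N(a + b*sqrt(d)) = a^2 - d*b^2
= (8)^2 - (-345)*(-9)^2
= 64 + 27945
= 28009

28009


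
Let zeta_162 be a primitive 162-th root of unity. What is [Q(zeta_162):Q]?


The degree equals Euler's totient phi(162).
162 = 2 * 3^4
phi(162) = 54

54


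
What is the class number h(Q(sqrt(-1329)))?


K = Q(sqrt(-1329)). d mod 4 = 3, so D = disc(K) = 4d = -5316
h(K) equals the number of primitive reduced positive-definite forms (a, b, c) = a*x^2 + b*x*y + c*y^2 with b^2 - 4ac = D,
where reduced means |b| <= a <= c, with b >= 0 whenever |b| = a or a = c, and primitive means gcd(a, b, c) = 1.
Reduced forces 3a^2 <= |D| = 5316, so 1 <= a <= 42; b must have the parity of D, and c = (b^2 - D)/(4a) must be an integer >= a.
Enumerate a = 1..42, b in [-a, a]:
  a=1: (1, 0, 1329)  [1]
  a=2: (2, 2, 665)  [1]
  a=3: (3, 0, 443)  [1]
  a=4: none
  a=5: (5, -2, 266), (5, 2, 266)  [2]
  a=6: (6, 6, 223)  [1]
  a=7: (7, -2, 190), (7, 2, 190)  [2]
  a=8..9: none
  a=10: (10, -2, 133), (10, 2, 133)  [2]
  a=11..12: none
  a=13: (13, -12, 105), (13, 12, 105)  [2]
  a=14: (14, -2, 95), (14, 2, 95)  [2]
  a=15: (15, -12, 91), (15, 12, 91)  [2]
  a=16..18: none
  a=19: (19, -2, 70), (19, 2, 70)  [2]
  a=20: none
  a=21: (21, -12, 65), (21, 12, 65)  [2]
  a=22..24: none
  a=25: (25, -22, 58), (25, 22, 58)  [2]
  a=26: (26, -14, 53), (26, 14, 53)  [2]
  a=27..28: none
  a=29: (29, -22, 50), (29, 22, 50)  [2]
  a=30: (30, -18, 47), (30, 18, 47)  [2]
  a=31: (31, -4, 43), (31, 4, 43)  [2]
  a=32..34: none
  a=35: (35, -12, 39), (35, -2, 38), (35, 2, 38), (35, 12, 39)  [4]
  a=36: none
  a=37: (37, -30, 42), (37, 30, 42)  [2]
  a=38..42: none
Total reduced forms: 1 + 1 + 1 + 2 + 1 + 2 + 2 + 2 + 2 + 2 + 2 + 2 + 2 + 2 + 2 + 2 + 2 + 4 + 2 = 36
h = 36

36


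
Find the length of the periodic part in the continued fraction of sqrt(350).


Run the CF algorithm for sqrt(350).
a_0 = floor(sqrt(350)) = 18; set m_0=0, q_0=1.
Recurrence: m' = q*a - m,  q' = (d - m'^2)/q,  a' = floor((a_0 + m')/q').
  step 1: m=18, q=26, a=1
  step 2: m=8, q=11, a=2
  step 3: m=14, q=14, a=2
  step 4: m=14, q=11, a=2
  step 5: m=8, q=26, a=1
  step 6: m=18, q=1, a=36
a_6 = 2*a_0 = 36, so the period closes here.
sqrt(350) = [18; 1, 2, 2, 2, 1, 36]
Period length = 6

6


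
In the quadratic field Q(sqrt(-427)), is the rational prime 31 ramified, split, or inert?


K = Q(sqrt(-427)). Since d mod 4 = 1, disc(K) = -427.
Check p | disc: -427 mod 31 = 7.
p does not divide disc. Compute Legendre symbol (d/p):
7^((31-1)/2) mod 31 = 1
(d/p) = 1, so p splits: (p) = P*P' with e=1, f=1, g=2.
Therefore p is split.

split


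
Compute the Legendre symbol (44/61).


p = 61 is prime, so compute (44/61) with the reciprocity algorithm (Jacobi-symbol steps: pull out 2s via (2/n), flip via reciprocity, reduce):
  pull out 2: (2/61) = -1  (since 61 mod 8 = 5)
  pull out 2: (2/61) = -1  (since 61 mod 8 = 5)
  reciprocity: (11/61) -> +(61/11)
  reduce: (6/11)
  pull out 2: (2/11) = -1  (since 11 mod 8 = 3)
  reciprocity: (3/11) -> -(11/3)
  reduce: (2/3)
  pull out 2: (2/3) = -1  (since 3 mod 8 = 3)
  (1/3) = 1
Product of signs = -1
(44/61) = -1

-1


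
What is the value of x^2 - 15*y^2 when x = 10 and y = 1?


x^2 - d*y^2
= 10^2 - 15*1^2
= 100 - 15
= 85

85


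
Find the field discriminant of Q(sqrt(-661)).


For K = Q(sqrt(d)) with d squarefree: disc(K) = d if d = 1 mod 4, and disc(K) = 4d if d = 2 or 3 mod 4.
Here d = -661, and d mod 4 = 3.
d = 3 mod 4, not 1 (O_K = Z[sqrt(d)]), so disc(K) = 4d = 4 * (-661) = -2644

-2644


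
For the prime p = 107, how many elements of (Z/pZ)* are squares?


For prime p, the number of non-zero quadratic residues is (p-1)/2.
= (107-1)/2
= 53

53


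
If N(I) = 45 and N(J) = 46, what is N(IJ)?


N(IJ) = N(I) * N(J)
= 45 * 46
= 2070

2070


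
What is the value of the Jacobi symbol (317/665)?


Compute (317/665) via quadratic reciprocity:
  reciprocity: (317/665) -> +(665/317)
  reduce: (31/317)
  reciprocity: (31/317) -> +(317/31)
  reduce: (7/31)
  reciprocity: (7/31) -> -(31/7)
  reduce: (3/7)
  reciprocity: (3/7) -> -(7/3)
  reduce: (1/3)
  (1/3) = 1
Product of signs = 1

1


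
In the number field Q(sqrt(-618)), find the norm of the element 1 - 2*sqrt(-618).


N(a + b*sqrt(d)) = a^2 - d*b^2
= (1)^2 - (-618)*(-2)^2
= 1 + 2472
= 2473

2473


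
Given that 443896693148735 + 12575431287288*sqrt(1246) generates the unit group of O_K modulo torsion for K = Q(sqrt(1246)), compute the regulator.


epsilon = 443896693148735 + 12575431287288*sqrt(1246)
= 8.8779e+14
R = ln(8.8779e+14)
= 34.4198

34.4198


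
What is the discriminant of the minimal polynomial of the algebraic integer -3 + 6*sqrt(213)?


The element -3 + 6*sqrt(213) has minimal polynomial:
x^2 + 6*x - 7659
Discriminant = (6)^2 - 4*(-7659)
= 36 + 30636
= 30672

30672


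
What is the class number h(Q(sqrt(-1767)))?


K = Q(sqrt(-1767)). d mod 4 = 1, so D = disc(K) = d = -1767
h(K) equals the number of primitive reduced positive-definite forms (a, b, c) = a*x^2 + b*x*y + c*y^2 with b^2 - 4ac = D,
where reduced means |b| <= a <= c, with b >= 0 whenever |b| = a or a = c, and primitive means gcd(a, b, c) = 1.
Reduced forces 3a^2 <= |D| = 1767, so 1 <= a <= 24; b must have the parity of D, and c = (b^2 - D)/(4a) must be an integer >= a.
Enumerate a = 1..24, b in [-a, a]:
  a=1: (1, 1, 442)  [1]
  a=2: (2, -1, 221), (2, 1, 221)  [2]
  a=3: (3, 3, 148)  [1]
  a=4: (4, -3, 111), (4, 3, 111)  [2]
  a=5: none
  a=6: (6, -3, 74), (6, 3, 74)  [2]
  a=7: (7, -5, 64), (7, 5, 64)  [2]
  a=8: (8, -5, 56), (8, 5, 56)  [2]
  a=9..10: none
  a=11: (11, -9, 42), (11, 9, 42)  [2]
  a=12: (12, -3, 37), (12, 3, 37)  [2]
  a=13: (13, -1, 34), (13, 1, 34)  [2]
  a=14: (14, -9, 33), (14, -5, 32), (14, 5, 32), (14, 9, 33)  [4]
  a=15: none
  a=16: (16, -5, 28), (16, 5, 28)  [2]
  a=17: (17, -1, 26), (17, 1, 26)  [2]
  a=18: none
  a=19: (19, 19, 28)  [1]
  a=20: none
  a=21: (21, -9, 22), (21, 9, 22)  [2]
  a=22: (22, 13, 22)  [1]
  a=23: (23, -21, 24), (23, 21, 24)  [2]
  a=24: none
Total reduced forms: 1 + 2 + 1 + 2 + 2 + 2 + 2 + 2 + 2 + 2 + 4 + 2 + 2 + 1 + 2 + 1 + 2 = 32
h = 32

32


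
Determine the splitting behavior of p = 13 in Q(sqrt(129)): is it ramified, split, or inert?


K = Q(sqrt(129)). Since d mod 4 = 1, disc(K) = 129.
Check p | disc: 129 mod 13 = 12.
p does not divide disc. Compute Legendre symbol (d/p):
12^((13-1)/2) mod 13 = 1
(d/p) = 1, so p splits: (p) = P*P' with e=1, f=1, g=2.
Therefore p is split.

split


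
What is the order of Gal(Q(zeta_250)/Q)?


|Gal(Q(zeta_250)/Q)| = phi(250)
= 100

100


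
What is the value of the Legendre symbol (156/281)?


p = 281 is prime, so compute (156/281) with the reciprocity algorithm (Jacobi-symbol steps: pull out 2s via (2/n), flip via reciprocity, reduce):
  pull out 2: (2/281) = +1  (since 281 mod 8 = 1)
  pull out 2: (2/281) = +1  (since 281 mod 8 = 1)
  reciprocity: (39/281) -> +(281/39)
  reduce: (8/39)
  pull out 2: (2/39) = +1  (since 39 mod 8 = 7)
  pull out 2: (2/39) = +1  (since 39 mod 8 = 7)
  pull out 2: (2/39) = +1  (since 39 mod 8 = 7)
  (1/39) = 1
Product of signs = 1
(156/281) = 1

1


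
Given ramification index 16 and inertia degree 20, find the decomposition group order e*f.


|D_P| = e * f
= 16 * 20
= 320

320


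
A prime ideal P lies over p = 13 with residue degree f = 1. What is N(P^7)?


N(P^a) = p^(a*f)
= 13^(7*1)
= 13^7
= 62748517

62748517


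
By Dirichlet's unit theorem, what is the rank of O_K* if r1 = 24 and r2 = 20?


By Dirichlet's unit theorem:
rank = r1 + r2 - 1
= 24 + 20 - 1
= 43

43


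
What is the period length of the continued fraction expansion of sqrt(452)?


Run the CF algorithm for sqrt(452).
a_0 = floor(sqrt(452)) = 21; set m_0=0, q_0=1.
Recurrence: m' = q*a - m,  q' = (d - m'^2)/q,  a' = floor((a_0 + m')/q').
  step 1: m=21, q=11, a=3
  step 2: m=12, q=28, a=1
  step 3: m=16, q=7, a=5
  step 4: m=19, q=13, a=3
  step 5: m=20, q=4, a=10
  step 6: m=20, q=13, a=3
  step 7: m=19, q=7, a=5
  step 8: m=16, q=28, a=1
  step 9: m=12, q=11, a=3
  step 10: m=21, q=1, a=42
a_10 = 2*a_0 = 42, so the period closes here.
sqrt(452) = [21; 3, 1, 5, 3, 10, 3, 5, 1, 3, 42]
Period length = 10

10


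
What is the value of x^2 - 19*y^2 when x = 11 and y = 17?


x^2 - d*y^2
= 11^2 - 19*17^2
= 121 - 5491
= -5370

-5370


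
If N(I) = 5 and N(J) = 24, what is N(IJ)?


N(IJ) = N(I) * N(J)
= 5 * 24
= 120

120


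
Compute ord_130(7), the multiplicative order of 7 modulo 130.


We want ord_130(7), the smallest k >= 1 with 7^k = 1 mod 130.
n = 130 = 2 * 5 * 13, phi(130) = 48; the order divides phi(n).
Divisors of 48: 1, 2, 3, 4, 6, 8, 12, 16, 24, 48
Repeated squaring mod 130: 7^1 = 7, 7^2 = 49, 7^4 = 61, 7^8 = 81, 7^16 = 61, 7^32 = 81
Test divisors in increasing order:
  k=1: 7^1 = 7 mod 130
  k=2: 7^2 = 49 mod 130
  k=3: 7^3 = 49 * 7 = 83 mod 130
  k=4: 7^4 = 61 mod 130
  k=6: 7^6 = 61 * 49 = 129 mod 130
  k=8: 7^8 = 81 mod 130
  k=12: 7^12 = 81 * 61 = 1 mod 130  <- first divisor giving 1
Order = 12

12


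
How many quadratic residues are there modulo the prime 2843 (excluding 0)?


For prime p, the number of non-zero quadratic residues is (p-1)/2.
= (2843-1)/2
= 1421

1421


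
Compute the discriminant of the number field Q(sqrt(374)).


For K = Q(sqrt(d)) with d squarefree: disc(K) = d if d = 1 mod 4, and disc(K) = 4d if d = 2 or 3 mod 4.
Here d = 374, and d mod 4 = 2.
d = 2 mod 4, not 1 (O_K = Z[sqrt(d)]), so disc(K) = 4d = 4 * (374) = 1496

1496


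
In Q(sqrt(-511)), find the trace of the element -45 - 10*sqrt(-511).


Tr(a + b*sqrt(d)) = (a + b*sqrt(d)) + (a - b*sqrt(d)) = 2a
= 2 * (-45)
= -90

-90


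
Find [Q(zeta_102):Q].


The degree equals Euler's totient phi(102).
102 = 2 * 3 * 17
phi(102) = 32

32


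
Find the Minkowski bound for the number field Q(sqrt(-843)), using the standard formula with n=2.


d = -843, d mod 4 = 1, so disc(K) = d = -843; |disc(K)| = 843
Imaginary quadratic field, so n = 2, s = r2 = 1, r1 = 0
M = (n!/n^n) * (4/pi)^s * sqrt(|disc(K)|) = (2!/2^2) * (4/pi)^1 * sqrt(843)
= 0.5 * 1.273240 * 29.034462
= 18.4839

18.4839


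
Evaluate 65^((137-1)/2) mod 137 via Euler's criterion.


p = 137 is prime and the exponent is (p-1)/2 = 68, so by Euler's criterion 65^68 = (65/137) = +1 or -1 mod 137.
Compute by square-and-multiply:
  68 = 64 + 4 (binary 1000100)
  Repeated squaring mod 137: 65^1 = 65, 65^2 = 115, 65^4 = 73, 65^8 = 123, 65^16 = 59, 65^32 = 56, 65^64 = 122
  65^68 = 65^64 * 65^4 = 122 * 73 mod 137
    122 * 73 = 8906 = 1 mod 137
  65^68 = 1 mod 137
Result 1: 65 is a quadratic residue mod 137.
65^68 mod 137 = 1

1


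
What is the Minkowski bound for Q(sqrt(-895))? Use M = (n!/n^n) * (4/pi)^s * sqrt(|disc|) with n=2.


d = -895, d mod 4 = 1, so disc(K) = d = -895; |disc(K)| = 895
Imaginary quadratic field, so n = 2, s = r2 = 1, r1 = 0
M = (n!/n^n) * (4/pi)^s * sqrt(|disc(K)|) = (2!/2^2) * (4/pi)^1 * sqrt(895)
= 0.5 * 1.273240 * 29.916551
= 19.0455

19.0455


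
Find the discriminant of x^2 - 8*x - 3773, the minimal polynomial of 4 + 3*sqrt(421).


The element 4 + 3*sqrt(421) has minimal polynomial:
x^2 - 8*x - 3773
Discriminant = (-8)^2 - 4*(-3773)
= 64 + 15092
= 15156

15156


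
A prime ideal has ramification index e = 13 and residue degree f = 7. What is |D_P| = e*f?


|D_P| = e * f
= 13 * 7
= 91

91


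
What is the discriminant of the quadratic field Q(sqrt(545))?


For K = Q(sqrt(d)) with d squarefree: disc(K) = d if d = 1 mod 4, and disc(K) = 4d if d = 2 or 3 mod 4.
Here d = 545, and d mod 4 = 1.
d = 1 mod 4 (O_K = Z[(1+sqrt(d))/2]), so disc(K) = d = 545

545


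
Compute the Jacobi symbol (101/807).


Compute (101/807) via quadratic reciprocity:
  reciprocity: (101/807) -> +(807/101)
  reduce: (100/101)
  pull out 2: (2/101) = -1  (since 101 mod 8 = 5)
  pull out 2: (2/101) = -1  (since 101 mod 8 = 5)
  reciprocity: (25/101) -> +(101/25)
  reduce: (1/25)
  (1/25) = 1
Product of signs = 1

1


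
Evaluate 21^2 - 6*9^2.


x^2 - d*y^2
= 21^2 - 6*9^2
= 441 - 486
= -45

-45


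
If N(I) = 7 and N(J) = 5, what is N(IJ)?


N(IJ) = N(I) * N(J)
= 7 * 5
= 35

35


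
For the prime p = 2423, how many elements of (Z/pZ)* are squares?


For prime p, the number of non-zero quadratic residues is (p-1)/2.
= (2423-1)/2
= 1211

1211


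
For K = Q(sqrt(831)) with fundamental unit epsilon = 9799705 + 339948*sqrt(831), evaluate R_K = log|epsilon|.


epsilon = 9799705 + 339948*sqrt(831)
= 1.9599e+07
R = ln(1.9599e+07)
= 16.7910

16.7910


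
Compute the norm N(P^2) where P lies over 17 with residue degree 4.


N(P^a) = p^(a*f)
= 17^(2*4)
= 17^8
= 6975757441

6975757441


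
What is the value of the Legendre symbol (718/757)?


p = 757 is prime, so compute (718/757) with the reciprocity algorithm (Jacobi-symbol steps: pull out 2s via (2/n), flip via reciprocity, reduce):
  pull out 2: (2/757) = -1  (since 757 mod 8 = 5)
  reciprocity: (359/757) -> +(757/359)
  reduce: (39/359)
  reciprocity: (39/359) -> -(359/39)
  reduce: (8/39)
  pull out 2: (2/39) = +1  (since 39 mod 8 = 7)
  pull out 2: (2/39) = +1  (since 39 mod 8 = 7)
  pull out 2: (2/39) = +1  (since 39 mod 8 = 7)
  (1/39) = 1
Product of signs = 1
(718/757) = 1

1


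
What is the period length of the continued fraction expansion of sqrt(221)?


Run the CF algorithm for sqrt(221).
a_0 = floor(sqrt(221)) = 14; set m_0=0, q_0=1.
Recurrence: m' = q*a - m,  q' = (d - m'^2)/q,  a' = floor((a_0 + m')/q').
  step 1: m=14, q=25, a=1
  step 2: m=11, q=4, a=6
  step 3: m=13, q=13, a=2
  step 4: m=13, q=4, a=6
  step 5: m=11, q=25, a=1
  step 6: m=14, q=1, a=28
a_6 = 2*a_0 = 28, so the period closes here.
sqrt(221) = [14; 1, 6, 2, 6, 1, 28]
Period length = 6

6


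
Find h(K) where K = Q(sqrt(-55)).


K = Q(sqrt(-55)). d mod 4 = 1, so D = disc(K) = d = -55
h(K) equals the number of primitive reduced positive-definite forms (a, b, c) = a*x^2 + b*x*y + c*y^2 with b^2 - 4ac = D,
where reduced means |b| <= a <= c, with b >= 0 whenever |b| = a or a = c, and primitive means gcd(a, b, c) = 1.
Reduced forces 3a^2 <= |D| = 55, so 1 <= a <= 4; b must have the parity of D, and c = (b^2 - D)/(4a) must be an integer >= a.
Enumerate a = 1..4, b in [-a, a]:
  a=1: (1, 1, 14)  [1]
  a=2: (2, -1, 7), (2, 1, 7)  [2]
  a=3: none
  a=4: (4, 3, 4)  [1]
Total reduced forms: 1 + 2 + 1 = 4
h = 4

4


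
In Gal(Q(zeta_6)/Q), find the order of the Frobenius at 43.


The Frobenius at p in Gal(Q(zeta_n)/Q) = (Z/nZ)* is the class of p, so its order is ord_6(43), the smallest k >= 1 with 43^k = 1 mod 6.
n = 6 = 2 * 3, phi(6) = 2; the order divides phi(n).
Divisors of 2: 1, 2
Repeated squaring mod 6: 43^1 = 1, 43^2 = 1
Test divisors in increasing order:
  k=1: 43^1 = 1 mod 6  <- first divisor giving 1
Order = 1

1


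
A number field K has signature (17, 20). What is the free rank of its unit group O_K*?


By Dirichlet's unit theorem:
rank = r1 + r2 - 1
= 17 + 20 - 1
= 36

36


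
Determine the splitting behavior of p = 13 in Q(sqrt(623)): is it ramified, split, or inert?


K = Q(sqrt(623)). Since d mod 4 = 3, disc(K) = 2492.
Check p | disc: 2492 mod 13 = 9.
p does not divide disc. Compute Legendre symbol (d/p):
12^((13-1)/2) mod 13 = 1
(d/p) = 1, so p splits: (p) = P*P' with e=1, f=1, g=2.
Therefore p is split.

split


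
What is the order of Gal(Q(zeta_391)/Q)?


|Gal(Q(zeta_391)/Q)| = phi(391)
= 352

352


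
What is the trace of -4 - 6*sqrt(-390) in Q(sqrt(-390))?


Tr(a + b*sqrt(d)) = (a + b*sqrt(d)) + (a - b*sqrt(d)) = 2a
= 2 * (-4)
= -8

-8


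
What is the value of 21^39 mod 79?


p = 79 is prime and the exponent is (p-1)/2 = 39, so by Euler's criterion 21^39 = (21/79) = +1 or -1 mod 79.
Compute by square-and-multiply:
  39 = 32 + 4 + 2 + 1 (binary 100111)
  Repeated squaring mod 79: 21^1 = 21, 21^2 = 46, 21^4 = 62, 21^8 = 52, 21^16 = 18, 21^32 = 8
  21^39 = 21^32 * 21^4 * 21^2 * 21^1 = 8 * 62 * 46 * 21 mod 79
    8 * 62 = 496 = 22 mod 79
    22 * 46 = 1012 = 64 mod 79
    64 * 21 = 1344 = 1 mod 79
  21^39 = 1 mod 79
Result 1: 21 is a quadratic residue mod 79.
21^39 mod 79 = 1

1


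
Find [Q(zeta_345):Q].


The degree equals Euler's totient phi(345).
345 = 3 * 5 * 23
phi(345) = 176

176


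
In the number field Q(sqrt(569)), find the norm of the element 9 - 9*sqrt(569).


N(a + b*sqrt(d)) = a^2 - d*b^2
= (9)^2 - (569)*(-9)^2
= 81 - 46089
= -46008

-46008


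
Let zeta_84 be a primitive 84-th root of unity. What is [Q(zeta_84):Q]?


The degree equals Euler's totient phi(84).
84 = 2^2 * 3 * 7
phi(84) = 24

24


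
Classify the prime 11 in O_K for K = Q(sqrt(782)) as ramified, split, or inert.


K = Q(sqrt(782)). Since d mod 4 = 2, disc(K) = 3128.
Check p | disc: 3128 mod 11 = 4.
p does not divide disc. Compute Legendre symbol (d/p):
1^((11-1)/2) mod 11 = 1
(d/p) = 1, so p splits: (p) = P*P' with e=1, f=1, g=2.
Therefore p is split.

split


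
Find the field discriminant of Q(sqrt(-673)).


For K = Q(sqrt(d)) with d squarefree: disc(K) = d if d = 1 mod 4, and disc(K) = 4d if d = 2 or 3 mod 4.
Here d = -673, and d mod 4 = 3.
d = 3 mod 4, not 1 (O_K = Z[sqrt(d)]), so disc(K) = 4d = 4 * (-673) = -2692

-2692


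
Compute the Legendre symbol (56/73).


p = 73 is prime, so compute (56/73) with the reciprocity algorithm (Jacobi-symbol steps: pull out 2s via (2/n), flip via reciprocity, reduce):
  pull out 2: (2/73) = +1  (since 73 mod 8 = 1)
  pull out 2: (2/73) = +1  (since 73 mod 8 = 1)
  pull out 2: (2/73) = +1  (since 73 mod 8 = 1)
  reciprocity: (7/73) -> +(73/7)
  reduce: (3/7)
  reciprocity: (3/7) -> -(7/3)
  reduce: (1/3)
  (1/3) = 1
Product of signs = -1
(56/73) = -1

-1


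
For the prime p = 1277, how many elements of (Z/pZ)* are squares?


For prime p, the number of non-zero quadratic residues is (p-1)/2.
= (1277-1)/2
= 638

638


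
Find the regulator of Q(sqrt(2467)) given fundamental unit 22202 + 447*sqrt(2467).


epsilon = 22202 + 447*sqrt(2467)
= 44404.0000
R = ln(44404.0000)
= 10.7011

10.7011


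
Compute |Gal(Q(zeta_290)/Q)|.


|Gal(Q(zeta_290)/Q)| = phi(290)
= 112

112


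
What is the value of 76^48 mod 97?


p = 97 is prime and the exponent is (p-1)/2 = 48, so by Euler's criterion 76^48 = (76/97) = +1 or -1 mod 97.
Compute by square-and-multiply:
  48 = 32 + 16 (binary 110000)
  Repeated squaring mod 97: 76^1 = 76, 76^2 = 53, 76^4 = 93, 76^8 = 16, 76^16 = 62, 76^32 = 61
  76^48 = 76^32 * 76^16 = 61 * 62 mod 97
    61 * 62 = 3782 = 96 mod 97
  76^48 = 96 mod 97
Result 96 = p - 1 = -1 mod 97: 76 is a quadratic non-residue mod 97. As a residue in [0, p-1] the value is 96.
76^48 mod 97 = 96

96


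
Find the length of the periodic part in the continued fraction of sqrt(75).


Run the CF algorithm for sqrt(75).
a_0 = floor(sqrt(75)) = 8; set m_0=0, q_0=1.
Recurrence: m' = q*a - m,  q' = (d - m'^2)/q,  a' = floor((a_0 + m')/q').
  step 1: m=8, q=11, a=1
  step 2: m=3, q=6, a=1
  step 3: m=3, q=11, a=1
  step 4: m=8, q=1, a=16
a_4 = 2*a_0 = 16, so the period closes here.
sqrt(75) = [8; 1, 1, 1, 16]
Period length = 4

4


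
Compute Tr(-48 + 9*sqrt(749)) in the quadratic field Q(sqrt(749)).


Tr(a + b*sqrt(d)) = (a + b*sqrt(d)) + (a - b*sqrt(d)) = 2a
= 2 * (-48)
= -96

-96


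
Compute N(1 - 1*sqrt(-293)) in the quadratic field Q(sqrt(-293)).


N(a + b*sqrt(d)) = a^2 - d*b^2
= (1)^2 - (-293)*(-1)^2
= 1 + 293
= 294

294


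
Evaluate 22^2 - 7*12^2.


x^2 - d*y^2
= 22^2 - 7*12^2
= 484 - 1008
= -524

-524


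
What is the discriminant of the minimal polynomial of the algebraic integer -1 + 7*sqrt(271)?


The element -1 + 7*sqrt(271) has minimal polynomial:
x^2 + 2*x - 13278
Discriminant = (2)^2 - 4*(-13278)
= 4 + 53112
= 53116

53116


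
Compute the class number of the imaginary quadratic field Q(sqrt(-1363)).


K = Q(sqrt(-1363)). d mod 4 = 1, so D = disc(K) = d = -1363
h(K) equals the number of primitive reduced positive-definite forms (a, b, c) = a*x^2 + b*x*y + c*y^2 with b^2 - 4ac = D,
where reduced means |b| <= a <= c, with b >= 0 whenever |b| = a or a = c, and primitive means gcd(a, b, c) = 1.
Reduced forces 3a^2 <= |D| = 1363, so 1 <= a <= 21; b must have the parity of D, and c = (b^2 - D)/(4a) must be an integer >= a.
Enumerate a = 1..21, b in [-a, a]:
  a=1: (1, 1, 341)  [1]
  a=2..6: none
  a=7: (7, -3, 49), (7, 3, 49)  [2]
  a=8..10: none
  a=11: (11, -1, 31), (11, 1, 31)  [2]
  a=12..18: none
  a=19: (19, 9, 19)  [1]
  a=20..21: none
Total reduced forms: 1 + 2 + 2 + 1 = 6
h = 6

6


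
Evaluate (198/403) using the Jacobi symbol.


Compute (198/403) via quadratic reciprocity:
  pull out 2: (2/403) = -1  (since 403 mod 8 = 3)
  reciprocity: (99/403) -> -(403/99)
  reduce: (7/99)
  reciprocity: (7/99) -> -(99/7)
  reduce: (1/7)
  (1/7) = 1
Product of signs = -1

-1


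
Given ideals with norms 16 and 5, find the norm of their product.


N(IJ) = N(I) * N(J)
= 16 * 5
= 80

80


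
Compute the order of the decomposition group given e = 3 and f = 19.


|D_P| = e * f
= 3 * 19
= 57

57


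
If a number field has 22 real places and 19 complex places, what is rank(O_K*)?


By Dirichlet's unit theorem:
rank = r1 + r2 - 1
= 22 + 19 - 1
= 40

40


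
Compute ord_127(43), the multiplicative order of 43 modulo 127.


We want ord_127(43), the smallest k >= 1 with 43^k = 1 mod 127.
n = 127 = 127, phi(127) = 126; the order divides phi(n).
Divisors of 126: 1, 2, 3, 6, 7, 9, 14, 18, 21, 42, 63, 126
Repeated squaring mod 127: 43^1 = 43, 43^2 = 71, 43^4 = 88, 43^8 = 124, 43^16 = 9, 43^32 = 81, 43^64 = 84
Test divisors in increasing order:
  k=1: 43^1 = 43 mod 127
  k=2: 43^2 = 71 mod 127
  k=3: 43^3 = 71 * 43 = 5 mod 127
  k=6: 43^6 = 88 * 71 = 25 mod 127
  k=7: 43^7 = 88 * 71 * 43 = 59 mod 127
  k=9: 43^9 = 124 * 43 = 125 mod 127
  k=14: 43^14 = 124 * 88 * 71 = 52 mod 127
  k=18: 43^18 = 9 * 71 = 4 mod 127
  k=21: 43^21 = 9 * 88 * 43 = 20 mod 127
  k=42: 43^42 = 81 * 124 * 71 = 19 mod 127
  k=63: 43^63 = 81 * 9 * 124 * 88 * 71 * 43 = 126 mod 127
  k=126: 43^126 = 84 * 81 * 9 * 124 * 88 * 71 = 1 mod 127  <- first divisor giving 1
Order = 126

126


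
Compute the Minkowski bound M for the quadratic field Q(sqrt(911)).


d = 911, d mod 4 = 3, so disc(K) = 4d = 3644; |disc(K)| = 3644
Real quadratic field, so n = 2, s = r2 = 0, r1 = 2
M = (n!/n^n) * (4/pi)^s * sqrt(|disc(K)|) = (2!/2^2) * (4/pi)^0 * sqrt(3644)
= 0.5 * 1.000000 * 60.365553
= 30.1828

30.1828


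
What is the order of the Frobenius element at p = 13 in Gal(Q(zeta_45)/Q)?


The Frobenius at p in Gal(Q(zeta_n)/Q) = (Z/nZ)* is the class of p, so its order is ord_45(13), the smallest k >= 1 with 13^k = 1 mod 45.
n = 45 = 3^2 * 5, phi(45) = 24; the order divides phi(n).
Divisors of 24: 1, 2, 3, 4, 6, 8, 12, 24
Repeated squaring mod 45: 13^1 = 13, 13^2 = 34, 13^4 = 31, 13^8 = 16, 13^16 = 31
Test divisors in increasing order:
  k=1: 13^1 = 13 mod 45
  k=2: 13^2 = 34 mod 45
  k=3: 13^3 = 34 * 13 = 37 mod 45
  k=4: 13^4 = 31 mod 45
  k=6: 13^6 = 31 * 34 = 19 mod 45
  k=8: 13^8 = 16 mod 45
  k=12: 13^12 = 16 * 31 = 1 mod 45  <- first divisor giving 1
Order = 12

12


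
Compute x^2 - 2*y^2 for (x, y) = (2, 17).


x^2 - d*y^2
= 2^2 - 2*17^2
= 4 - 578
= -574

-574


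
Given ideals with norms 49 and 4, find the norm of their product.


N(IJ) = N(I) * N(J)
= 49 * 4
= 196

196


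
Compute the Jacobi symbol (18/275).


Compute (18/275) via quadratic reciprocity:
  pull out 2: (2/275) = -1  (since 275 mod 8 = 3)
  reciprocity: (9/275) -> +(275/9)
  reduce: (5/9)
  reciprocity: (5/9) -> +(9/5)
  reduce: (4/5)
  pull out 2: (2/5) = -1  (since 5 mod 8 = 5)
  pull out 2: (2/5) = -1  (since 5 mod 8 = 5)
  (1/5) = 1
Product of signs = -1

-1


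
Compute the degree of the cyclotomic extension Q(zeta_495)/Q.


The degree equals Euler's totient phi(495).
495 = 3^2 * 5 * 11
phi(495) = 240

240


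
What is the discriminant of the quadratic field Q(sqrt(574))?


For K = Q(sqrt(d)) with d squarefree: disc(K) = d if d = 1 mod 4, and disc(K) = 4d if d = 2 or 3 mod 4.
Here d = 574, and d mod 4 = 2.
d = 2 mod 4, not 1 (O_K = Z[sqrt(d)]), so disc(K) = 4d = 4 * (574) = 2296

2296


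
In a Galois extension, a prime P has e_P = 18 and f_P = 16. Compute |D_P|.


|D_P| = e * f
= 18 * 16
= 288

288


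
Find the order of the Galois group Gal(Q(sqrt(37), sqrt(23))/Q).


The 2 square roots of distinct primes are multiplicatively independent over Q,
so [K:Q] = 2^2 and Gal(K/Q) is isomorphic to (Z/2Z)^2.
|Gal| = 2^2 = 4

4


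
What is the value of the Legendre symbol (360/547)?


p = 547 is prime, so compute (360/547) with the reciprocity algorithm (Jacobi-symbol steps: pull out 2s via (2/n), flip via reciprocity, reduce):
  pull out 2: (2/547) = -1  (since 547 mod 8 = 3)
  pull out 2: (2/547) = -1  (since 547 mod 8 = 3)
  pull out 2: (2/547) = -1  (since 547 mod 8 = 3)
  reciprocity: (45/547) -> +(547/45)
  reduce: (7/45)
  reciprocity: (7/45) -> +(45/7)
  reduce: (3/7)
  reciprocity: (3/7) -> -(7/3)
  reduce: (1/3)
  (1/3) = 1
Product of signs = 1
(360/547) = 1

1


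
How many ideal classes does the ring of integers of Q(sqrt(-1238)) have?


K = Q(sqrt(-1238)). d mod 4 = 2, so D = disc(K) = 4d = -4952
h(K) equals the number of primitive reduced positive-definite forms (a, b, c) = a*x^2 + b*x*y + c*y^2 with b^2 - 4ac = D,
where reduced means |b| <= a <= c, with b >= 0 whenever |b| = a or a = c, and primitive means gcd(a, b, c) = 1.
Reduced forces 3a^2 <= |D| = 4952, so 1 <= a <= 40; b must have the parity of D, and c = (b^2 - D)/(4a) must be an integer >= a.
Enumerate a = 1..40, b in [-a, a]:
  a=1: (1, 0, 1238)  [1]
  a=2: (2, 0, 619)  [1]
  a=3: (3, -2, 413), (3, 2, 413)  [2]
  a=4..5: none
  a=6: (6, -4, 207), (6, 4, 207)  [2]
  a=7: (7, -2, 177), (7, 2, 177)  [2]
  a=8: none
  a=9: (9, -4, 138), (9, 4, 138)  [2]
  a=10: none
  a=11: (11, -8, 114), (11, 8, 114)  [2]
  a=12: none
  a=13: (13, -12, 98), (13, 12, 98)  [2]
  a=14: (14, -12, 91), (14, 12, 91)  [2]
  a=15..17: none
  a=18: (18, -4, 69), (18, 4, 69)  [2]
  a=19: (19, -8, 66), (19, 8, 66)  [2]
  a=20: none
  a=21: (21, -16, 62), (21, -2, 59), (21, 2, 59), (21, 16, 62)  [4]
  a=22: (22, -8, 57), (22, 8, 57)  [2]
  a=23: (23, -4, 54), (23, 4, 54)  [2]
  a=24..25: none
  a=26: (26, -12, 49), (26, 12, 49)  [2]
  a=27: (27, -4, 46), (27, 4, 46)  [2]
  a=28: none
  a=29: (29, -6, 43), (29, 6, 43)  [2]
  a=30: none
  a=31: (31, -16, 42), (31, 16, 42)  [2]
  a=32: none
  a=33: (33, -14, 39), (33, -8, 38), (33, 8, 38), (33, 14, 39)  [4]
  a=34..38: none
  a=39: (39, -38, 41), (39, 38, 41)  [2]
  a=40: none
Total reduced forms: 1 + 1 + 2 + 2 + 2 + 2 + 2 + 2 + 2 + 2 + 2 + 4 + 2 + 2 + 2 + 2 + 2 + 2 + 4 + 2 = 42
h = 42

42
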